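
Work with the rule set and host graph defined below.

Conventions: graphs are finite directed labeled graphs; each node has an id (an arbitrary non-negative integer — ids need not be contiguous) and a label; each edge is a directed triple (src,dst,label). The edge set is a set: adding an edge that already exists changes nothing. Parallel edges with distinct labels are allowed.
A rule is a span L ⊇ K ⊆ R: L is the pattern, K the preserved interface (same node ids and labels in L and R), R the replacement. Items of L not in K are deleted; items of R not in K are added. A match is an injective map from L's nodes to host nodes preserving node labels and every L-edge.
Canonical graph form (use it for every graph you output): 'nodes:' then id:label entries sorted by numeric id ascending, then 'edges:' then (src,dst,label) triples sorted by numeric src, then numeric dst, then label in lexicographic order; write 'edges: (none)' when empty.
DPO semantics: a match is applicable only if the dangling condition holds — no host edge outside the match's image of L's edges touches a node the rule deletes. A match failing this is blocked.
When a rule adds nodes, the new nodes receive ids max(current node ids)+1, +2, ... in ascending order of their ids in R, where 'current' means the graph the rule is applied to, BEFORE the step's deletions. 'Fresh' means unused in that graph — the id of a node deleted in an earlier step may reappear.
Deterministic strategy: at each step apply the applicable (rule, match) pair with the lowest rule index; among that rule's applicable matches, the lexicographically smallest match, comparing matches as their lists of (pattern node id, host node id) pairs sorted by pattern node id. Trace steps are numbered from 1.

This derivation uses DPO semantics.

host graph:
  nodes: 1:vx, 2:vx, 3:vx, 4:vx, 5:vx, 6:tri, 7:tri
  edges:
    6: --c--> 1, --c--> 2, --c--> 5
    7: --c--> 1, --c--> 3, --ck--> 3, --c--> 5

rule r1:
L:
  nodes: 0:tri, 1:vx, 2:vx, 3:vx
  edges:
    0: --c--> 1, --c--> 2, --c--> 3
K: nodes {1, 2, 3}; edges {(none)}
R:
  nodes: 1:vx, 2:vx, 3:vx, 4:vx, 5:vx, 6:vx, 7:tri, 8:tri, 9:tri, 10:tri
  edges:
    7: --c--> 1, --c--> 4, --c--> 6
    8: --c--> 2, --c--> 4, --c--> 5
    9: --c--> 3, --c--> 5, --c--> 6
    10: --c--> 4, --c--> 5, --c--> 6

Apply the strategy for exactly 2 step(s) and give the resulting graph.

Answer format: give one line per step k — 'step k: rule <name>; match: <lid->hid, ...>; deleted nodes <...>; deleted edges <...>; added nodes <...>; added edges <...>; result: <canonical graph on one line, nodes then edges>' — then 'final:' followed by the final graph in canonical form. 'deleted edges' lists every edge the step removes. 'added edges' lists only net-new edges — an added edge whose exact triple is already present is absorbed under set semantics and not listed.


step 1: rule r1; match: 0->6, 1->1, 2->2, 3->5; deleted nodes 6; deleted edges (6,1,c); (6,2,c); (6,5,c); added nodes 8, 9, 10, 11, 12, 13, 14; added edges (11,1,c); (11,8,c); (11,10,c); (12,2,c); (12,8,c); (12,9,c); (13,5,c); (13,9,c); (13,10,c); (14,8,c); (14,9,c); (14,10,c); result: nodes: 1:vx, 2:vx, 3:vx, 4:vx, 5:vx, 7:tri, 8:vx, 9:vx, 10:vx, 11:tri, 12:tri, 13:tri, 14:tri edges: (7,1,c); (7,3,c); (7,3,ck); (7,5,c); (11,1,c); (11,8,c); (11,10,c); (12,2,c); (12,8,c); (12,9,c); (13,5,c); (13,9,c); (13,10,c); (14,8,c); (14,9,c); (14,10,c)
step 2: rule r1; match: 0->11, 1->1, 2->8, 3->10; deleted nodes 11; deleted edges (11,1,c); (11,8,c); (11,10,c); added nodes 15, 16, 17, 18, 19, 20, 21; added edges (18,1,c); (18,15,c); (18,17,c); (19,8,c); (19,15,c); (19,16,c); (20,10,c); (20,16,c); (20,17,c); (21,15,c); (21,16,c); (21,17,c); result: nodes: 1:vx, 2:vx, 3:vx, 4:vx, 5:vx, 7:tri, 8:vx, 9:vx, 10:vx, 12:tri, 13:tri, 14:tri, 15:vx, 16:vx, 17:vx, 18:tri, 19:tri, 20:tri, 21:tri edges: (7,1,c); (7,3,c); (7,3,ck); (7,5,c); (12,2,c); (12,8,c); (12,9,c); (13,5,c); (13,9,c); (13,10,c); (14,8,c); (14,9,c); (14,10,c); (18,1,c); (18,15,c); (18,17,c); (19,8,c); (19,15,c); (19,16,c); (20,10,c); (20,16,c); (20,17,c); (21,15,c); (21,16,c); (21,17,c)
final:
nodes: 1:vx, 2:vx, 3:vx, 4:vx, 5:vx, 7:tri, 8:vx, 9:vx, 10:vx, 12:tri, 13:tri, 14:tri, 15:vx, 16:vx, 17:vx, 18:tri, 19:tri, 20:tri, 21:tri
edges: (7,1,c); (7,3,c); (7,3,ck); (7,5,c); (12,2,c); (12,8,c); (12,9,c); (13,5,c); (13,9,c); (13,10,c); (14,8,c); (14,9,c); (14,10,c); (18,1,c); (18,15,c); (18,17,c); (19,8,c); (19,15,c); (19,16,c); (20,10,c); (20,16,c); (20,17,c); (21,15,c); (21,16,c); (21,17,c)


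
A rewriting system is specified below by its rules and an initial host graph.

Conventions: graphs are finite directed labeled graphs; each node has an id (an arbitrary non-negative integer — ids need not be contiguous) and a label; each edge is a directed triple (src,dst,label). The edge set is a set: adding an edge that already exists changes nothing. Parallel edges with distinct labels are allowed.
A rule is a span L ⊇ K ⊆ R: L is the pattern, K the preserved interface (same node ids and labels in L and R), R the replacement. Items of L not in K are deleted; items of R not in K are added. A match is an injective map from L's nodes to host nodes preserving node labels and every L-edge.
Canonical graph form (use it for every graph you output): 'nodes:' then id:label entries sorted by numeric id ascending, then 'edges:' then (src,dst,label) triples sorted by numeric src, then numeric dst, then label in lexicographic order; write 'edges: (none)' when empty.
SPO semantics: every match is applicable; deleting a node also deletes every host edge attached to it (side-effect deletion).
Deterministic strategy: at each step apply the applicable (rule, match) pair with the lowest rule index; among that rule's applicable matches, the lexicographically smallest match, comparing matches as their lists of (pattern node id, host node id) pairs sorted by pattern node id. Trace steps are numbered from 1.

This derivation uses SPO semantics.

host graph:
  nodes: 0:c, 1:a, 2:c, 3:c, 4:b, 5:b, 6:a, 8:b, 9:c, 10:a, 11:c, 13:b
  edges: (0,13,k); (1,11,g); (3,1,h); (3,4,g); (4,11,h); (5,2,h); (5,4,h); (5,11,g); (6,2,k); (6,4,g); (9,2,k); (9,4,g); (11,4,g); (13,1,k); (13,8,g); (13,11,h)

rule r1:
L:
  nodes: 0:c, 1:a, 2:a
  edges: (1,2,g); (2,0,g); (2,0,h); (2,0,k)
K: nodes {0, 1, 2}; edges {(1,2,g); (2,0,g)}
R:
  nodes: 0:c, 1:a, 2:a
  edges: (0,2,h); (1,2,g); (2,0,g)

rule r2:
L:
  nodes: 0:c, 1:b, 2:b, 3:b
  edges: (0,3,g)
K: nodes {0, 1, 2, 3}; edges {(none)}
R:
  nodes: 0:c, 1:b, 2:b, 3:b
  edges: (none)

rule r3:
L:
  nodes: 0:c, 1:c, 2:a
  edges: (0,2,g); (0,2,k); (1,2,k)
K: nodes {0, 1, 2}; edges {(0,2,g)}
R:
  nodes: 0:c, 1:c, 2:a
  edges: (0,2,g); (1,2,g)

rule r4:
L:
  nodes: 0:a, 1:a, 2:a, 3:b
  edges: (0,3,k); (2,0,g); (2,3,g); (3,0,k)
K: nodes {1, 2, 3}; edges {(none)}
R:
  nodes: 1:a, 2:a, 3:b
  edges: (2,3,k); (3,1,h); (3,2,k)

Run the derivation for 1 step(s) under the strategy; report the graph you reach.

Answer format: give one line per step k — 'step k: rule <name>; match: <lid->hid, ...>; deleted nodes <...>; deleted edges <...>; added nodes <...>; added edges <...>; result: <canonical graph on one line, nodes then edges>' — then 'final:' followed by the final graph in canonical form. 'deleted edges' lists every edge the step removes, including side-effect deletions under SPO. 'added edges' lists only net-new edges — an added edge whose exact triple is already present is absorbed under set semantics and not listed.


step 1: rule r2; match: 0->3, 1->5, 2->8, 3->4; deleted nodes (none); deleted edges (3,4,g); added nodes (none); added edges (none); result: nodes: 0:c, 1:a, 2:c, 3:c, 4:b, 5:b, 6:a, 8:b, 9:c, 10:a, 11:c, 13:b edges: (0,13,k); (1,11,g); (3,1,h); (4,11,h); (5,2,h); (5,4,h); (5,11,g); (6,2,k); (6,4,g); (9,2,k); (9,4,g); (11,4,g); (13,1,k); (13,8,g); (13,11,h)
final:
nodes: 0:c, 1:a, 2:c, 3:c, 4:b, 5:b, 6:a, 8:b, 9:c, 10:a, 11:c, 13:b
edges: (0,13,k); (1,11,g); (3,1,h); (4,11,h); (5,2,h); (5,4,h); (5,11,g); (6,2,k); (6,4,g); (9,2,k); (9,4,g); (11,4,g); (13,1,k); (13,8,g); (13,11,h)


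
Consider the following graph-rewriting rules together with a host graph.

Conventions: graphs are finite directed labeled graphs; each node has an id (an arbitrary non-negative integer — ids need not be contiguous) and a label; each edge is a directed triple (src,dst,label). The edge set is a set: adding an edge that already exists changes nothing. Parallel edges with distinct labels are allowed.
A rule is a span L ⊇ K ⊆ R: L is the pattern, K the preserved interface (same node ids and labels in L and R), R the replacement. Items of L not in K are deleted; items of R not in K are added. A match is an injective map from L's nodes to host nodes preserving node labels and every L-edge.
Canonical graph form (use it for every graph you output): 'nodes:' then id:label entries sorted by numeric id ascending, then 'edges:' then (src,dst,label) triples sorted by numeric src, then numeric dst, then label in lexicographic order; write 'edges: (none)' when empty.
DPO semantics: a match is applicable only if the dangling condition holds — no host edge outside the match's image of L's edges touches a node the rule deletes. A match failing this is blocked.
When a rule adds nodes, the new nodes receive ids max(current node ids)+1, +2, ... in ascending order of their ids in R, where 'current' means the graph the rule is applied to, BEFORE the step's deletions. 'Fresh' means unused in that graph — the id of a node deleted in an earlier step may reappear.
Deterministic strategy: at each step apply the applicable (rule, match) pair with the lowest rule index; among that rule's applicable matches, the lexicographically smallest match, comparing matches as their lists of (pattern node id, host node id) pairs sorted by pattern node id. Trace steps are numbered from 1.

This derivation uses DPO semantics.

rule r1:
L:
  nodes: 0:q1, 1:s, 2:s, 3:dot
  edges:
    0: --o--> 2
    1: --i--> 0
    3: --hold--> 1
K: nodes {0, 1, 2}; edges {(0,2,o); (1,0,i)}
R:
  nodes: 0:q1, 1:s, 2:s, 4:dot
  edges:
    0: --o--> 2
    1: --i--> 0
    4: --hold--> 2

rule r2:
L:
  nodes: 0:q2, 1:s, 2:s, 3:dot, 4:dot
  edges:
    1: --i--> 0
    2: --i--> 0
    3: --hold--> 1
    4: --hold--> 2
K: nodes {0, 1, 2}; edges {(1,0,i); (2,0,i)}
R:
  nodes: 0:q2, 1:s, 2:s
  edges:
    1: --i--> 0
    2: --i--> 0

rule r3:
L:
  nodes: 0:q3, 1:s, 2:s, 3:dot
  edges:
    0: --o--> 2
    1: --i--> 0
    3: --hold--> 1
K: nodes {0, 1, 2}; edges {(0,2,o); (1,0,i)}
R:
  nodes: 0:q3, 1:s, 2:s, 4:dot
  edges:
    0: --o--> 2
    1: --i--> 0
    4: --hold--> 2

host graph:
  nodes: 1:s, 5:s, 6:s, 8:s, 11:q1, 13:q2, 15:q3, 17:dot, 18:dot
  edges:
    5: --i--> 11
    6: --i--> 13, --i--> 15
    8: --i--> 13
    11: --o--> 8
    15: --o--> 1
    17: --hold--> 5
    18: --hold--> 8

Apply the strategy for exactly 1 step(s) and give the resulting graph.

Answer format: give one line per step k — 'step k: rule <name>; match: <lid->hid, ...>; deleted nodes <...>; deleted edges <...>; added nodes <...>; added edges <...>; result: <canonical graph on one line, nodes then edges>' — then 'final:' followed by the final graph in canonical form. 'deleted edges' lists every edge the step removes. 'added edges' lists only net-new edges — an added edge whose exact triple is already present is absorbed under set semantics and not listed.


step 1: rule r1; match: 0->11, 1->5, 2->8, 3->17; deleted nodes 17; deleted edges (17,5,hold); added nodes 19; added edges (19,8,hold); result: nodes: 1:s, 5:s, 6:s, 8:s, 11:q1, 13:q2, 15:q3, 18:dot, 19:dot edges: (5,11,i); (6,13,i); (6,15,i); (8,13,i); (11,8,o); (15,1,o); (18,8,hold); (19,8,hold)
final:
nodes: 1:s, 5:s, 6:s, 8:s, 11:q1, 13:q2, 15:q3, 18:dot, 19:dot
edges: (5,11,i); (6,13,i); (6,15,i); (8,13,i); (11,8,o); (15,1,o); (18,8,hold); (19,8,hold)


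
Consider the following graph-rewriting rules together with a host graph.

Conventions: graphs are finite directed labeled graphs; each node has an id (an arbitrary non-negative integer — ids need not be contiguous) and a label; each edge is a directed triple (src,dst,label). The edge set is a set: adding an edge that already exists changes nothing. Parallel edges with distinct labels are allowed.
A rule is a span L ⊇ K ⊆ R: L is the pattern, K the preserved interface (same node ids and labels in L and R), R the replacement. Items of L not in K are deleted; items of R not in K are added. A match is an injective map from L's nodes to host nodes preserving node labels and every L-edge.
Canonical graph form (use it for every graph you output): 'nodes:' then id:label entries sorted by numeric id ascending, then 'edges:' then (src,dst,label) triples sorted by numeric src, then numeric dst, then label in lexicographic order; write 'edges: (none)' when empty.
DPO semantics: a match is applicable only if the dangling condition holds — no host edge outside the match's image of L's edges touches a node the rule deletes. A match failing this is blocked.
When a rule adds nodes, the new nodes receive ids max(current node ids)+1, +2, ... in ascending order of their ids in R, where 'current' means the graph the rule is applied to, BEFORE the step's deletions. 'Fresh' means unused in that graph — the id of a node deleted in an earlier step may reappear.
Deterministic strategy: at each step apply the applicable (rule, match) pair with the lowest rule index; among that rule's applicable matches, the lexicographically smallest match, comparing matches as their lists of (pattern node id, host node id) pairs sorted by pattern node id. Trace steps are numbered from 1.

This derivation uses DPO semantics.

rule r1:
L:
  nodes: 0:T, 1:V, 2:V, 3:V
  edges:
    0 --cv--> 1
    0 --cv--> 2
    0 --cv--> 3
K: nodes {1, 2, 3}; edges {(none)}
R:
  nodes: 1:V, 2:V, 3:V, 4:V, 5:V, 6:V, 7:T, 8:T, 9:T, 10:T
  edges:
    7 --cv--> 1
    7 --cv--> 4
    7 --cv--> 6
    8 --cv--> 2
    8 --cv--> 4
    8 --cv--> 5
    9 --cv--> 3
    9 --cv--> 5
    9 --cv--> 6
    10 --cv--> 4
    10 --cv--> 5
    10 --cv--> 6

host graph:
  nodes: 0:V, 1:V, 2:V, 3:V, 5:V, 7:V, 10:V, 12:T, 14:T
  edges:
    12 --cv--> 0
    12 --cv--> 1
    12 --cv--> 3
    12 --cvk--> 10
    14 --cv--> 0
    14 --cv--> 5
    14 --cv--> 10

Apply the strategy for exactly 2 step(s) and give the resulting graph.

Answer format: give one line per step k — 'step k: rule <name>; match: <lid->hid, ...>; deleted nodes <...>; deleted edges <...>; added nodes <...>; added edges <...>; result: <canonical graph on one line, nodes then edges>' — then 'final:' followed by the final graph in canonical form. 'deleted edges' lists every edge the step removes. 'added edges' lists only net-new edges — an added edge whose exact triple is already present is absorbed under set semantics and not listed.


step 1: rule r1; match: 0->14, 1->0, 2->5, 3->10; deleted nodes 14; deleted edges (14,0,cv); (14,5,cv); (14,10,cv); added nodes 15, 16, 17, 18, 19, 20, 21; added edges (18,0,cv); (18,15,cv); (18,17,cv); (19,5,cv); (19,15,cv); (19,16,cv); (20,10,cv); (20,16,cv); (20,17,cv); (21,15,cv); (21,16,cv); (21,17,cv); result: nodes: 0:V, 1:V, 2:V, 3:V, 5:V, 7:V, 10:V, 12:T, 15:V, 16:V, 17:V, 18:T, 19:T, 20:T, 21:T edges: (12,0,cv); (12,1,cv); (12,3,cv); (12,10,cvk); (18,0,cv); (18,15,cv); (18,17,cv); (19,5,cv); (19,15,cv); (19,16,cv); (20,10,cv); (20,16,cv); (20,17,cv); (21,15,cv); (21,16,cv); (21,17,cv)
step 2: rule r1; match: 0->18, 1->0, 2->15, 3->17; deleted nodes 18; deleted edges (18,0,cv); (18,15,cv); (18,17,cv); added nodes 22, 23, 24, 25, 26, 27, 28; added edges (25,0,cv); (25,22,cv); (25,24,cv); (26,15,cv); (26,22,cv); (26,23,cv); (27,17,cv); (27,23,cv); (27,24,cv); (28,22,cv); (28,23,cv); (28,24,cv); result: nodes: 0:V, 1:V, 2:V, 3:V, 5:V, 7:V, 10:V, 12:T, 15:V, 16:V, 17:V, 19:T, 20:T, 21:T, 22:V, 23:V, 24:V, 25:T, 26:T, 27:T, 28:T edges: (12,0,cv); (12,1,cv); (12,3,cv); (12,10,cvk); (19,5,cv); (19,15,cv); (19,16,cv); (20,10,cv); (20,16,cv); (20,17,cv); (21,15,cv); (21,16,cv); (21,17,cv); (25,0,cv); (25,22,cv); (25,24,cv); (26,15,cv); (26,22,cv); (26,23,cv); (27,17,cv); (27,23,cv); (27,24,cv); (28,22,cv); (28,23,cv); (28,24,cv)
final:
nodes: 0:V, 1:V, 2:V, 3:V, 5:V, 7:V, 10:V, 12:T, 15:V, 16:V, 17:V, 19:T, 20:T, 21:T, 22:V, 23:V, 24:V, 25:T, 26:T, 27:T, 28:T
edges: (12,0,cv); (12,1,cv); (12,3,cv); (12,10,cvk); (19,5,cv); (19,15,cv); (19,16,cv); (20,10,cv); (20,16,cv); (20,17,cv); (21,15,cv); (21,16,cv); (21,17,cv); (25,0,cv); (25,22,cv); (25,24,cv); (26,15,cv); (26,22,cv); (26,23,cv); (27,17,cv); (27,23,cv); (27,24,cv); (28,22,cv); (28,23,cv); (28,24,cv)


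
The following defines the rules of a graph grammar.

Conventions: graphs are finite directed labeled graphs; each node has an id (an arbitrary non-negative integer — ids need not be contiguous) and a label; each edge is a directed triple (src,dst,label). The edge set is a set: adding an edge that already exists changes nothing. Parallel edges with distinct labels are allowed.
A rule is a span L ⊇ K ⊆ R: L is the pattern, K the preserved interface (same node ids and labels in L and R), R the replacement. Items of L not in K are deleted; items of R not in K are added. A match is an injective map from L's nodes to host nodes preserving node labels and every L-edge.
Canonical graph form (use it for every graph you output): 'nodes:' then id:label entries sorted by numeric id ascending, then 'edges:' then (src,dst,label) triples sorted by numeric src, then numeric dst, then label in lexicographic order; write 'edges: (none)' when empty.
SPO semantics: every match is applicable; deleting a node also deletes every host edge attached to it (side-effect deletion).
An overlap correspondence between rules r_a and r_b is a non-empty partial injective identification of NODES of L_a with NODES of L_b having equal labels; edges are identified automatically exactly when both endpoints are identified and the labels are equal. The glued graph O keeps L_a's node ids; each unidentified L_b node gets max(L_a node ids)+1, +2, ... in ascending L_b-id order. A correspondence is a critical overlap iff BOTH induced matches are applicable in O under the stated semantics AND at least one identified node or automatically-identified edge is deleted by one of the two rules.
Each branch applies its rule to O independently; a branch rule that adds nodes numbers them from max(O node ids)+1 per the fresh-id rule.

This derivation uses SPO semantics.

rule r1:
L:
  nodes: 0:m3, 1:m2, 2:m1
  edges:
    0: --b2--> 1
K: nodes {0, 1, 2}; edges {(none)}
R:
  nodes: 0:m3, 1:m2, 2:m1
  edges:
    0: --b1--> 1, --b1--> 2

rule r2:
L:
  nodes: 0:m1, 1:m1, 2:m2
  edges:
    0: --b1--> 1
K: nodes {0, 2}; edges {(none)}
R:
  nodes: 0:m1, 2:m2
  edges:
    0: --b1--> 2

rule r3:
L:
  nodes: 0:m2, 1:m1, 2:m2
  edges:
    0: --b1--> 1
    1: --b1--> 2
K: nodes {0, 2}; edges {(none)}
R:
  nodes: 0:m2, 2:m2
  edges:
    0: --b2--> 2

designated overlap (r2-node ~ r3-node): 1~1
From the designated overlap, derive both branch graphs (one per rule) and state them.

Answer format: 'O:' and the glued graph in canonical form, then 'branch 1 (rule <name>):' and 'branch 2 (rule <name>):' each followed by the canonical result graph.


O:
nodes: 0:m1, 1:m1, 2:m2, 3:m2, 4:m2
edges: (0,1,b1); (1,4,b1); (3,1,b1)
branch 1 (rule r2):
nodes: 0:m1, 2:m2, 3:m2, 4:m2
edges: (0,2,b1)
branch 2 (rule r3):
nodes: 0:m1, 2:m2, 3:m2, 4:m2
edges: (3,4,b2)


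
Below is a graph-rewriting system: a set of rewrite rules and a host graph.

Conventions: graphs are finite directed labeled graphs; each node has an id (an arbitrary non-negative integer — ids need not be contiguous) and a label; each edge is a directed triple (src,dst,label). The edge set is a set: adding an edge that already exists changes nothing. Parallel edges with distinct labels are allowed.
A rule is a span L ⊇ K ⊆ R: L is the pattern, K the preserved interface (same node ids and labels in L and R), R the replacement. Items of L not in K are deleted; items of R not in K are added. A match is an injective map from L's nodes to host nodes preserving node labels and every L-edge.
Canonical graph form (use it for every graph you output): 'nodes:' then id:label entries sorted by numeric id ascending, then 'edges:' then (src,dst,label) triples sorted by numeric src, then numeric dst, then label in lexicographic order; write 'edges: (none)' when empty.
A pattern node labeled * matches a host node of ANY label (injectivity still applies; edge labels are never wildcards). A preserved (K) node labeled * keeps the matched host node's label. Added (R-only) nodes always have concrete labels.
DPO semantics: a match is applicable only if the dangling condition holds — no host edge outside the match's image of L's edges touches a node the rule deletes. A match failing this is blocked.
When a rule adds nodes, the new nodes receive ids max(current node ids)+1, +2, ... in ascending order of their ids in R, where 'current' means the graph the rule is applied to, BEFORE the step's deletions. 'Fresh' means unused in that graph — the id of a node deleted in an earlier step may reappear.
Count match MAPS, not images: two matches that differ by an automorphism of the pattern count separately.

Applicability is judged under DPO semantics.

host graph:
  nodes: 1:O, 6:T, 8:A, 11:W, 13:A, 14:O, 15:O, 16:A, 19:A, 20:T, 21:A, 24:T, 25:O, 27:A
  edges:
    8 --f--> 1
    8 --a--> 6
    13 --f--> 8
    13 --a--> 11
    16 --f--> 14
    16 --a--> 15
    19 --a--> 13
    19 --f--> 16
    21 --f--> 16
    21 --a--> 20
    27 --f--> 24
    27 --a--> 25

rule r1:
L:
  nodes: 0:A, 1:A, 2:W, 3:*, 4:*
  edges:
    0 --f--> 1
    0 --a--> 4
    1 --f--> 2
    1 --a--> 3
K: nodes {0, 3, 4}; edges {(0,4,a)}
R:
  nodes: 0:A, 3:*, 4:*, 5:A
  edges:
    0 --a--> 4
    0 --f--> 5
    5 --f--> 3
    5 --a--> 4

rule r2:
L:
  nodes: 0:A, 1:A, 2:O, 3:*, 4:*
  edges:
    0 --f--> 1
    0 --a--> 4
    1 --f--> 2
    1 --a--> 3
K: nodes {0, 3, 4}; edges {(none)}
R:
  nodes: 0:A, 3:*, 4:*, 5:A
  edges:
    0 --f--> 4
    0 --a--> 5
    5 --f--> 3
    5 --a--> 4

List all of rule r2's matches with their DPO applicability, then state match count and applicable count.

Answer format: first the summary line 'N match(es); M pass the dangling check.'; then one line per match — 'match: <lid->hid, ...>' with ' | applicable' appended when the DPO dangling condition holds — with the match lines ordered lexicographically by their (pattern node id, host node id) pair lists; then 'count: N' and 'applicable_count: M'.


3 match(es); 1 pass the dangling check.
match: 0->13, 1->8, 2->1, 3->6, 4->11 | applicable
match: 0->19, 1->16, 2->14, 3->15, 4->13
match: 0->21, 1->16, 2->14, 3->15, 4->20
count: 3
applicable_count: 1


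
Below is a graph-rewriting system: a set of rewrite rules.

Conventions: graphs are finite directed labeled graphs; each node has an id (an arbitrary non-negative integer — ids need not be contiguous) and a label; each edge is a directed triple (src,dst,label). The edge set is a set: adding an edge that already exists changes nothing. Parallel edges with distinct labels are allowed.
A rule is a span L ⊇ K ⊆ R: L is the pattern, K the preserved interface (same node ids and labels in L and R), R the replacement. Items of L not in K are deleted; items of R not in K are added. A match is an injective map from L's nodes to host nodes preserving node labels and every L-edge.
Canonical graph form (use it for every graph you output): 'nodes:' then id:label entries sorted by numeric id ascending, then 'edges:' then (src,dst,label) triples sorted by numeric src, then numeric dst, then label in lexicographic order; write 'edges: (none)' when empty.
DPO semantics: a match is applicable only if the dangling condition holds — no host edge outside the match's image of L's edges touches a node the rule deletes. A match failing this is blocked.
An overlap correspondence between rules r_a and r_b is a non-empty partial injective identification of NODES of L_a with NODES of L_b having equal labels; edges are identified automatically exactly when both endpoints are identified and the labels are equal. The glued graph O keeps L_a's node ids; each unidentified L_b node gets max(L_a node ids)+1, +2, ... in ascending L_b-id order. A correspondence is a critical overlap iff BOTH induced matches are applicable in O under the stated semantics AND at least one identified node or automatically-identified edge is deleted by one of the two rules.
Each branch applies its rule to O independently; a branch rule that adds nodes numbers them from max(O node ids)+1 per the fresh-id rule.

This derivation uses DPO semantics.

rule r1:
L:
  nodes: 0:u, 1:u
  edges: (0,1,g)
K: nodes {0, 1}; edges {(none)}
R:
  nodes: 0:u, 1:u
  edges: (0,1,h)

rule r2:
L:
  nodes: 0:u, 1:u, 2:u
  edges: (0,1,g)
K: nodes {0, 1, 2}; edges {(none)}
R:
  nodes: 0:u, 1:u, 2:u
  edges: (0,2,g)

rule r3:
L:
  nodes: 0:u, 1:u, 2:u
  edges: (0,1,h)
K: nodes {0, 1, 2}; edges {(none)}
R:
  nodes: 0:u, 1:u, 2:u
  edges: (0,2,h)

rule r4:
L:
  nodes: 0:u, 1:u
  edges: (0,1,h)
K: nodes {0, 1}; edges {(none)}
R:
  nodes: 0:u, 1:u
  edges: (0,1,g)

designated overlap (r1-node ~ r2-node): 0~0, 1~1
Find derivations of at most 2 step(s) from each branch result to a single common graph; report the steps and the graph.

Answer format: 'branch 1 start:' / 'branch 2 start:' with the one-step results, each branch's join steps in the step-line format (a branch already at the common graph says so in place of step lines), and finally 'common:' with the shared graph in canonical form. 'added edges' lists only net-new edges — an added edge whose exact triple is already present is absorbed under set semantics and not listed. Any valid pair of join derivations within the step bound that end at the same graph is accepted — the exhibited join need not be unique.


branch 1 start:
nodes: 0:u, 1:u, 2:u
edges: (0,1,h)
branch 2 start:
nodes: 0:u, 1:u, 2:u
edges: (0,2,g)
branch 1 step 1: rule r4; match: 0->0, 1->1; deleted nodes (none); deleted edges (0,1,h); added nodes (none); added edges (0,1,g); result: nodes: 0:u, 1:u, 2:u edges: (0,1,g)
branch 2 step 1: rule r2; match: 0->0, 1->2, 2->1; deleted nodes (none); deleted edges (0,2,g); added nodes (none); added edges (0,1,g); result: nodes: 0:u, 1:u, 2:u edges: (0,1,g)
common:
nodes: 0:u, 1:u, 2:u
edges: (0,1,g)


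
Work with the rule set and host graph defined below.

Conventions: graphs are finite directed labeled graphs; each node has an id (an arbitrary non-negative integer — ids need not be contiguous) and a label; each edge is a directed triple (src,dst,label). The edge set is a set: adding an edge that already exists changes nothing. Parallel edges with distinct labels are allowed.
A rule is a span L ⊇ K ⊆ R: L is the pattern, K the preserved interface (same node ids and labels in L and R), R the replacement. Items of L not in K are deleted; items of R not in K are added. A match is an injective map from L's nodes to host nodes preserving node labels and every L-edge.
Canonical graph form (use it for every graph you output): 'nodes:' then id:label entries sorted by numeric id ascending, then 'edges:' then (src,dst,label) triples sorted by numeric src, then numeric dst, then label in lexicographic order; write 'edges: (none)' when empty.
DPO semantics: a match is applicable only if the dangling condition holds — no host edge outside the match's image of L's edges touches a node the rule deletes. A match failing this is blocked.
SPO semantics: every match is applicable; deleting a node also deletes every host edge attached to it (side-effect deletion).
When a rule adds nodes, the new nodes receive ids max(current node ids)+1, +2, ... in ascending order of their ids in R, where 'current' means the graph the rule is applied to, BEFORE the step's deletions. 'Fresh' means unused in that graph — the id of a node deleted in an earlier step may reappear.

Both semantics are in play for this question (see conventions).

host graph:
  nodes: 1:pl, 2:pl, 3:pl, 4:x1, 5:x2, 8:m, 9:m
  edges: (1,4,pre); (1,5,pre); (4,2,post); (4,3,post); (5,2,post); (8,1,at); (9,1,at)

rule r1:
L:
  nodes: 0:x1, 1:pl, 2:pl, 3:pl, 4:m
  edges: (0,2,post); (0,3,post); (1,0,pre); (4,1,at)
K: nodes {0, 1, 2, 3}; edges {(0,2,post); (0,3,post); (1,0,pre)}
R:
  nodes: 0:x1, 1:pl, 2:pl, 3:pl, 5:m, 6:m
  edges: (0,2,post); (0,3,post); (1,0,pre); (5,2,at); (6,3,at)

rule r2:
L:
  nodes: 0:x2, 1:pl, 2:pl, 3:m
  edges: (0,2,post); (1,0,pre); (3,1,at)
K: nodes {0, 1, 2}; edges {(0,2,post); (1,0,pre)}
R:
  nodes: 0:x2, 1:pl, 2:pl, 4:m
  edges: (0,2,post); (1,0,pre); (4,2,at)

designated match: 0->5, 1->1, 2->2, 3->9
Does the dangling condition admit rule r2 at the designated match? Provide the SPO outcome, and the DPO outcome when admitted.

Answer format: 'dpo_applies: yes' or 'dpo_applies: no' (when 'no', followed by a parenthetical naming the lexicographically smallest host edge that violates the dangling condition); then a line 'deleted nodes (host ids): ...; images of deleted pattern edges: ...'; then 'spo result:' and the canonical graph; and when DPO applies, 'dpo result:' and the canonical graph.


dpo_applies: yes
deleted nodes (host ids): 9; images of deleted pattern edges: (9,1,at)
spo result:
nodes: 1:pl, 2:pl, 3:pl, 4:x1, 5:x2, 8:m, 10:m
edges: (1,4,pre); (1,5,pre); (4,2,post); (4,3,post); (5,2,post); (8,1,at); (10,2,at)
dpo result:
nodes: 1:pl, 2:pl, 3:pl, 4:x1, 5:x2, 8:m, 10:m
edges: (1,4,pre); (1,5,pre); (4,2,post); (4,3,post); (5,2,post); (8,1,at); (10,2,at)


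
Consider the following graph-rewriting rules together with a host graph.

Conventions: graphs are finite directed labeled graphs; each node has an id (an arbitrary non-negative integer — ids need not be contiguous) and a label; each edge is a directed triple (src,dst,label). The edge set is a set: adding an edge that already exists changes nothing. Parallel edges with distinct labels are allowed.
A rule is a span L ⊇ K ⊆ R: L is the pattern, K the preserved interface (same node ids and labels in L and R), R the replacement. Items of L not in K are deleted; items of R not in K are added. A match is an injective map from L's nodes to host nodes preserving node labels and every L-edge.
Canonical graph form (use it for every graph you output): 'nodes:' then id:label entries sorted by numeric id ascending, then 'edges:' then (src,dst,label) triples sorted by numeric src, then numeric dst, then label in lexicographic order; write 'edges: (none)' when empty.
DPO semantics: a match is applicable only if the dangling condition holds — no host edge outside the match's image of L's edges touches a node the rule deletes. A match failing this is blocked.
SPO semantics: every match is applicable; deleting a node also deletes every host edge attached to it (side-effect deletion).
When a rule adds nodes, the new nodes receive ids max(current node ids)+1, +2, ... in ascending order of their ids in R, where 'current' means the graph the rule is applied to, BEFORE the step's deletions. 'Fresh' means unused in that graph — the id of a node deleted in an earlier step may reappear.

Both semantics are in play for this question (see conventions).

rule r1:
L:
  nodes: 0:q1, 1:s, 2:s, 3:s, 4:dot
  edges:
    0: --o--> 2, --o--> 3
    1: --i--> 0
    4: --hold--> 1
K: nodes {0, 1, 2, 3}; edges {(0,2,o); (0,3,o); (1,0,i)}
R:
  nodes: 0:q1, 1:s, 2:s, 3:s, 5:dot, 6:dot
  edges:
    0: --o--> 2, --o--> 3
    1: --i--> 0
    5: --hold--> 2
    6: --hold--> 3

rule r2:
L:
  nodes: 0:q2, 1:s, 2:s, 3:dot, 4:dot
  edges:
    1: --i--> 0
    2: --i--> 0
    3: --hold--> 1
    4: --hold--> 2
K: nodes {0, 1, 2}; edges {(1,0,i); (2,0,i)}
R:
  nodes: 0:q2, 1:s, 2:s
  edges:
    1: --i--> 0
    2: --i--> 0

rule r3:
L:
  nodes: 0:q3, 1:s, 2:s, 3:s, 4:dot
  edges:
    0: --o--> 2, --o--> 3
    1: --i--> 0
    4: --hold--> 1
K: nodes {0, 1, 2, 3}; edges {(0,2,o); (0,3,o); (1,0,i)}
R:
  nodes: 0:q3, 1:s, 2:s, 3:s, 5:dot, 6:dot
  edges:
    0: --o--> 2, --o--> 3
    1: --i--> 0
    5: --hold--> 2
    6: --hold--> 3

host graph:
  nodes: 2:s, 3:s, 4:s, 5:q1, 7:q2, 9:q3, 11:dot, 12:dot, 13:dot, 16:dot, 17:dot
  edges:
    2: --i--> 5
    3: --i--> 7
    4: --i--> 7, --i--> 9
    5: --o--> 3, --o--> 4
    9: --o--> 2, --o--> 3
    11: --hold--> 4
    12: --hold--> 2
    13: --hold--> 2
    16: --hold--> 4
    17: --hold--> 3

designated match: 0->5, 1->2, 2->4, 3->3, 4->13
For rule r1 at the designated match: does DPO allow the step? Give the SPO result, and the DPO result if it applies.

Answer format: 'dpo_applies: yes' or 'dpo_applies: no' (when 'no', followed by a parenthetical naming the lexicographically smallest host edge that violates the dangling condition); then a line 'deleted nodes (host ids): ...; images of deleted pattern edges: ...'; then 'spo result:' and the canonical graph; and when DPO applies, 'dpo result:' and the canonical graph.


dpo_applies: yes
deleted nodes (host ids): 13; images of deleted pattern edges: (13,2,hold)
spo result:
nodes: 2:s, 3:s, 4:s, 5:q1, 7:q2, 9:q3, 11:dot, 12:dot, 16:dot, 17:dot, 18:dot, 19:dot
edges: (2,5,i); (3,7,i); (4,7,i); (4,9,i); (5,3,o); (5,4,o); (9,2,o); (9,3,o); (11,4,hold); (12,2,hold); (16,4,hold); (17,3,hold); (18,4,hold); (19,3,hold)
dpo result:
nodes: 2:s, 3:s, 4:s, 5:q1, 7:q2, 9:q3, 11:dot, 12:dot, 16:dot, 17:dot, 18:dot, 19:dot
edges: (2,5,i); (3,7,i); (4,7,i); (4,9,i); (5,3,o); (5,4,o); (9,2,o); (9,3,o); (11,4,hold); (12,2,hold); (16,4,hold); (17,3,hold); (18,4,hold); (19,3,hold)


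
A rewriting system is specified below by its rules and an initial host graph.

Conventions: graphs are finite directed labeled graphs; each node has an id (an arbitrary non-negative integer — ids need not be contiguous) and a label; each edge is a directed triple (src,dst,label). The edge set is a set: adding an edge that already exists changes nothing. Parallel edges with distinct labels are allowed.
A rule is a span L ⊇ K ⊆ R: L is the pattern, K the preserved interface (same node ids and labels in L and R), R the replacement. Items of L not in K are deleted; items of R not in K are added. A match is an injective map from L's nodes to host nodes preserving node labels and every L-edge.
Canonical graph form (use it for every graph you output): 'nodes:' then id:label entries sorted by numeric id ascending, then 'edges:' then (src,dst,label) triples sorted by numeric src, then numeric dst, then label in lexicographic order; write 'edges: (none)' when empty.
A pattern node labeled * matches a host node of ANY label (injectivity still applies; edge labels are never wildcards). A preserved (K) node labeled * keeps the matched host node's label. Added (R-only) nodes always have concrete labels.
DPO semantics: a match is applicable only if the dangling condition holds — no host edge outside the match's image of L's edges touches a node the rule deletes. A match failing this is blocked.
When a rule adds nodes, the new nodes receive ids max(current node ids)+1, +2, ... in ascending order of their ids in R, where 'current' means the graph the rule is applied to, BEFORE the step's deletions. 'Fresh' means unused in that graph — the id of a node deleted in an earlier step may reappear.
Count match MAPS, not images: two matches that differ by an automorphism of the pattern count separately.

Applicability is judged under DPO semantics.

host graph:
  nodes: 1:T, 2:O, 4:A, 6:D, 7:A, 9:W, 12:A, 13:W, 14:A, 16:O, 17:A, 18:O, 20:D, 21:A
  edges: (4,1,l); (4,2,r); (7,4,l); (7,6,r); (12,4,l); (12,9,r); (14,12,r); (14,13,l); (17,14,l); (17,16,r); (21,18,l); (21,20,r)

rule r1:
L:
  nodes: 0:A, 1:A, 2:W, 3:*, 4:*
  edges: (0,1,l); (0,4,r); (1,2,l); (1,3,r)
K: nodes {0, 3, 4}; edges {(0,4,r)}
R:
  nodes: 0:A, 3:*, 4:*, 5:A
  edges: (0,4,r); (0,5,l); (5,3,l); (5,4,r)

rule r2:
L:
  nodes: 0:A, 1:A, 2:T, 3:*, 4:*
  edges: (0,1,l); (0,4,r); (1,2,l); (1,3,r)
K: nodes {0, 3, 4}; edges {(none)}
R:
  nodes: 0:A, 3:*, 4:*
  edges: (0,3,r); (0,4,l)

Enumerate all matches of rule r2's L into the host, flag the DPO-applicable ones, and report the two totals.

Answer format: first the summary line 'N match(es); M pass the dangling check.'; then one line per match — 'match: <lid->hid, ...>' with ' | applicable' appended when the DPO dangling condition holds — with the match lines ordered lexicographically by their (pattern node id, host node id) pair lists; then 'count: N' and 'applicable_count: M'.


2 match(es); 0 pass the dangling check.
match: 0->7, 1->4, 2->1, 3->2, 4->6
match: 0->12, 1->4, 2->1, 3->2, 4->9
count: 2
applicable_count: 0


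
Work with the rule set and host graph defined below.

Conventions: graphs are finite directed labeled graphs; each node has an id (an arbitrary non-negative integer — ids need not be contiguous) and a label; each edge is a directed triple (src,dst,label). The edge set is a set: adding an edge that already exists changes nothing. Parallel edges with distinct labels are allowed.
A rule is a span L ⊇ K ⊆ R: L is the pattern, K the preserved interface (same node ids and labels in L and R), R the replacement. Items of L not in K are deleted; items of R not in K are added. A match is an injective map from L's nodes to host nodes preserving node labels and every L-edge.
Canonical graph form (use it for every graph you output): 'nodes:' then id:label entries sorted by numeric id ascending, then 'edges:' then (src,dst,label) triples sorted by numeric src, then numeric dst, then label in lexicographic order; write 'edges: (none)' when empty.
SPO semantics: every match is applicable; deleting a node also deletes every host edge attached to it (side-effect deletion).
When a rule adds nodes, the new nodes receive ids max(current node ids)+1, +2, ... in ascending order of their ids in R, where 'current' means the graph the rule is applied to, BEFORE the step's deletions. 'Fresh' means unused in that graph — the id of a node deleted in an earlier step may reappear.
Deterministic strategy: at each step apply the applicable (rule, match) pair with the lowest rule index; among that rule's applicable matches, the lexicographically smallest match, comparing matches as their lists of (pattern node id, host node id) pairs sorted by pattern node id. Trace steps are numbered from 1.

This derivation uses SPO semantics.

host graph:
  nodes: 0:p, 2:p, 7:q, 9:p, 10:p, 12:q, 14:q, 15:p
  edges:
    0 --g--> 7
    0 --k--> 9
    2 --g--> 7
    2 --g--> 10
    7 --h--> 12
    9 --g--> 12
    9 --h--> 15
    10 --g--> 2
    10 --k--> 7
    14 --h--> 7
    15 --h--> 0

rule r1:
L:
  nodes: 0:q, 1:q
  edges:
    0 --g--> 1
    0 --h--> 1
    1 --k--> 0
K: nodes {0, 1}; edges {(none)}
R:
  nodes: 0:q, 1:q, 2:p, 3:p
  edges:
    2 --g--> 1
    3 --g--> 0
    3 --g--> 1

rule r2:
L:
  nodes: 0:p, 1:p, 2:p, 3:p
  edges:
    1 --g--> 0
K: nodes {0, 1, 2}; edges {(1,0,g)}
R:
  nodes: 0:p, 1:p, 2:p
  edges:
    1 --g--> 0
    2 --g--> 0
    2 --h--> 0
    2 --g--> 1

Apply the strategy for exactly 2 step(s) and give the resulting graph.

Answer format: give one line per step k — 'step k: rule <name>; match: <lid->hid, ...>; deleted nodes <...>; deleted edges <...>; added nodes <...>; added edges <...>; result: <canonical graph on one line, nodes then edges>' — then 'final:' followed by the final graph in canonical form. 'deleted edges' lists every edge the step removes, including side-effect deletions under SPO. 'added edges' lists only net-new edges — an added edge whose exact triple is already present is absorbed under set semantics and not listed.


step 1: rule r2; match: 0->2, 1->10, 2->0, 3->9; deleted nodes 9; deleted edges (0,9,k); (9,12,g); (9,15,h); added nodes (none); added edges (0,2,g); (0,2,h); (0,10,g); result: nodes: 0:p, 2:p, 7:q, 10:p, 12:q, 14:q, 15:p edges: (0,2,g); (0,2,h); (0,7,g); (0,10,g); (2,7,g); (2,10,g); (7,12,h); (10,2,g); (10,7,k); (14,7,h); (15,0,h)
step 2: rule r2; match: 0->2, 1->0, 2->10, 3->15; deleted nodes 15; deleted edges (15,0,h); added nodes (none); added edges (10,0,g); (10,2,h); result: nodes: 0:p, 2:p, 7:q, 10:p, 12:q, 14:q edges: (0,2,g); (0,2,h); (0,7,g); (0,10,g); (2,7,g); (2,10,g); (7,12,h); (10,0,g); (10,2,g); (10,2,h); (10,7,k); (14,7,h)
final:
nodes: 0:p, 2:p, 7:q, 10:p, 12:q, 14:q
edges: (0,2,g); (0,2,h); (0,7,g); (0,10,g); (2,7,g); (2,10,g); (7,12,h); (10,0,g); (10,2,g); (10,2,h); (10,7,k); (14,7,h)


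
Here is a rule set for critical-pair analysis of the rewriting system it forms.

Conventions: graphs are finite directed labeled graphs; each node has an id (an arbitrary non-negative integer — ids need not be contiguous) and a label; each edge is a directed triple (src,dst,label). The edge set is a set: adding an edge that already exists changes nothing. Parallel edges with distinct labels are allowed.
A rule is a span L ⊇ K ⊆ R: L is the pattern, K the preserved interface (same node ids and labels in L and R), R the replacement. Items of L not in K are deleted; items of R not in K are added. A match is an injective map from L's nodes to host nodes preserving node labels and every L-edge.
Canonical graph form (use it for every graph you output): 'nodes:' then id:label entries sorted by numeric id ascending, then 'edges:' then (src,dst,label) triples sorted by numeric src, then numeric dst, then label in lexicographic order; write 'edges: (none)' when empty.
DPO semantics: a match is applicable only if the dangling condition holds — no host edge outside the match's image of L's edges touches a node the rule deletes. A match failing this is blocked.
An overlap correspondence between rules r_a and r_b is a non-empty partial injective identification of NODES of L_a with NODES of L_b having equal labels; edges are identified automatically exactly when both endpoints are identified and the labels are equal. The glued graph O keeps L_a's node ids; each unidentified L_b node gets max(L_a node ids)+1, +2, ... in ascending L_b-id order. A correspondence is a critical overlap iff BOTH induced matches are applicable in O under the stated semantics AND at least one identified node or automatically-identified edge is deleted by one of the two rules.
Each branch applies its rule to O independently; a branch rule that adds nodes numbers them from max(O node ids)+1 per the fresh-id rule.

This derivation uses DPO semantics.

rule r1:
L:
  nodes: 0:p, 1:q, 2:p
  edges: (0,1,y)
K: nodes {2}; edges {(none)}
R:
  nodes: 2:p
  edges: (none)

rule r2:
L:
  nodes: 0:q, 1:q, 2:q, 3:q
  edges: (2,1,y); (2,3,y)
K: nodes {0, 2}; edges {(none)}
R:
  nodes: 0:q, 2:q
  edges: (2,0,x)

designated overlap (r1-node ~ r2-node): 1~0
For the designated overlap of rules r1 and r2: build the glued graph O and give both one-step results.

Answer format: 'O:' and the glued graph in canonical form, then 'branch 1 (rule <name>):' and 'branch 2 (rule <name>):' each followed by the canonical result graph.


O:
nodes: 0:p, 1:q, 2:p, 3:q, 4:q, 5:q
edges: (0,1,y); (4,3,y); (4,5,y)
branch 1 (rule r1):
nodes: 2:p, 3:q, 4:q, 5:q
edges: (4,3,y); (4,5,y)
branch 2 (rule r2):
nodes: 0:p, 1:q, 2:p, 4:q
edges: (0,1,y); (4,1,x)
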